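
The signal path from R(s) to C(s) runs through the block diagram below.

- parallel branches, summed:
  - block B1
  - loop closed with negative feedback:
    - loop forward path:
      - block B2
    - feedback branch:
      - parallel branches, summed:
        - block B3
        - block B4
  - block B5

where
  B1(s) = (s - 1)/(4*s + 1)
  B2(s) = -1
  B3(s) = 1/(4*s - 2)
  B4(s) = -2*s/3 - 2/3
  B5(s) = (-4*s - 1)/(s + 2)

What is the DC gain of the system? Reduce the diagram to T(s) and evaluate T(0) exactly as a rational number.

[1] reduce the parallel group B3, B4: (-8*s^2 - 4*s + 7)/(12*s - 6)
[2] close the feedback loop around B2, (B3+B4): (6 - 12*s)/(8*s^2 + 16*s - 13)
[3] sum the parallel branches B1, [B2/(1+B2*(B3+B4))], B5: (-120*s^4 - 344*s^3 - 25*s^2 + 73*s + 51)/(32*s^4 + 136*s^3 + 108*s^2 - 85*s - 26)
DC gain: substitute s = 0 into T(s) from step 3: T(0) = 51/(-26) = -51/26.

Final answer: -51/26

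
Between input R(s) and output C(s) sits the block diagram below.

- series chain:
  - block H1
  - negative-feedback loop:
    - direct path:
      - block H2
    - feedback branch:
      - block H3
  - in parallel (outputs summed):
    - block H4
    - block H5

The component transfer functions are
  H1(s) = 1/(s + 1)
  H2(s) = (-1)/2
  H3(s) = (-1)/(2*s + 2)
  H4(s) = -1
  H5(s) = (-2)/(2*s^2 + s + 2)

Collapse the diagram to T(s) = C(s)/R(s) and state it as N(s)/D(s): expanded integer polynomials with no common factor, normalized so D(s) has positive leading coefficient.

Step 1: collapse the loop (H2 forward, H3 return) gives (-2*s - 2)/(4*s + 5)
Step 2: reduce the parallel group H4, H5 gives (-2*s^2 - s - 4)/(2*s^2 + s + 2)
Step 3: series reduction of H1, [H2/(1+H2*H3)], (H4+H5): this yields T(s), and no further normalization is needed

Therefore the answer is (4*s^2 + 2*s + 8)/(8*s^3 + 14*s^2 + 13*s + 10).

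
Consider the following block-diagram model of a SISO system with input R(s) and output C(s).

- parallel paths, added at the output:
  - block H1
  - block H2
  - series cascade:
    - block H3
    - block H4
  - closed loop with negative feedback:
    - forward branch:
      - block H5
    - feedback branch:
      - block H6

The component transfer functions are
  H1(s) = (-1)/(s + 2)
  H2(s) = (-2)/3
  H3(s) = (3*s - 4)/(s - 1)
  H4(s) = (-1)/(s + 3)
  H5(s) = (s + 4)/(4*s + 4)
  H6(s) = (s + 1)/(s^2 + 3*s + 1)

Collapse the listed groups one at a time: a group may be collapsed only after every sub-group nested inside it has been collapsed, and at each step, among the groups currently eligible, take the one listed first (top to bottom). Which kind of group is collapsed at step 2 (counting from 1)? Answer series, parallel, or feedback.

1. series reduction of H3, H4
2. close the feedback loop around H5, H6
3. parallel reduction of H1, H2, (H3*H4), [H5/(1+H5*H6)]
The group at step 2 is a feedback group.

Final answer: feedback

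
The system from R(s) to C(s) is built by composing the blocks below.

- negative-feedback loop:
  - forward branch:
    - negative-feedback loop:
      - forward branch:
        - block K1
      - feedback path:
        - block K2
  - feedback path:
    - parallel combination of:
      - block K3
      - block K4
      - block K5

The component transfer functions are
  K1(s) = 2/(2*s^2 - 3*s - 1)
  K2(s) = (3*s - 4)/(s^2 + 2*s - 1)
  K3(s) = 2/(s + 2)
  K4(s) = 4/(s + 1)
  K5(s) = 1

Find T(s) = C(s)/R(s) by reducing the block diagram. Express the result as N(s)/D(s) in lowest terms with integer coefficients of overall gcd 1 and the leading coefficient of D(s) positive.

Answer: (2*s^4 + 10*s^3 + 14*s^2 + 2*s - 4)/(2*s^6 + 7*s^5 + 4*s^3 + 54*s^2 + 23*s - 38)

Working:
[1] collapse the loop (K1 forward, K2 return) gives (2*s^2 + 4*s - 2)/(2*s^4 + s^3 - 9*s^2 + 7*s - 7)
[2] sum the parallel branches K3, K4, K5 gives (s^2 + 9*s + 12)/(s^2 + 3*s + 2)
[3] collapse the loop ([K1/(1+K1*K2)] forward, (K3+K4+K5) return): this yields T(s), and no further normalization is needed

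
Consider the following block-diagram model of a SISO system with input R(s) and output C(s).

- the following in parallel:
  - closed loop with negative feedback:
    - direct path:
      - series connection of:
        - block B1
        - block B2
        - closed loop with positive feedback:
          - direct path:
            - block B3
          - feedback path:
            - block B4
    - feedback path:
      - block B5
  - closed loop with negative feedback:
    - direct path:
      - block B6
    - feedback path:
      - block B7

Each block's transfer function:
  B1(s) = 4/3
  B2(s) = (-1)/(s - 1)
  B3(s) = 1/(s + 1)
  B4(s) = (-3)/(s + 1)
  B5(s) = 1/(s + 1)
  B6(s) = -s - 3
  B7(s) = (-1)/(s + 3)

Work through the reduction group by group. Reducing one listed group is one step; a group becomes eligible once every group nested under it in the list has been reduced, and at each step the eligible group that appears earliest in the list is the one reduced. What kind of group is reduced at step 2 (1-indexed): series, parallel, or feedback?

Step 1. collapse the loop (B3 forward, B4 return)
Step 2. cascade B1, B2, [B3/(1-B3*B4)]
Step 3. feedback reduction of (B1*B2*[B3/(1-B3*B4)]), B5
Step 4. collapse the loop (B6 forward, B7 return)
Step 5. combine [(B1*B2*[B3/(1-B3*B4)])/(1+(B1*B2*[B3/(1-B3*B4)])*B5)], [B6/(1+B6*B7)] in parallel
So the answer for step 2 is series.

Hence the answer: series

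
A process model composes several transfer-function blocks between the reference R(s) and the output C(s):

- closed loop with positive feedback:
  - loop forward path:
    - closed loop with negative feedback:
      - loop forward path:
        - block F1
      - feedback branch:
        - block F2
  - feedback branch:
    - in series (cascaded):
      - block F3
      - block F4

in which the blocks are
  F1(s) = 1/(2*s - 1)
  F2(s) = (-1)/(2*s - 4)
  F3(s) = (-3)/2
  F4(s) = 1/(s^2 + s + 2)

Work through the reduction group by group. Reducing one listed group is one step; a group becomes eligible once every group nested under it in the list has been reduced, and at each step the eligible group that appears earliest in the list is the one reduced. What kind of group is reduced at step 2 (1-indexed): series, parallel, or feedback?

Answer: series

Working:
Step 1. reduce the feedback loop with forward F1 and return F2
Step 2. series reduction of F3, F4
Step 3. reduce the feedback loop with forward [F1/(1+F1*F2)] and return (F3*F4)
So the answer for step 2 is series.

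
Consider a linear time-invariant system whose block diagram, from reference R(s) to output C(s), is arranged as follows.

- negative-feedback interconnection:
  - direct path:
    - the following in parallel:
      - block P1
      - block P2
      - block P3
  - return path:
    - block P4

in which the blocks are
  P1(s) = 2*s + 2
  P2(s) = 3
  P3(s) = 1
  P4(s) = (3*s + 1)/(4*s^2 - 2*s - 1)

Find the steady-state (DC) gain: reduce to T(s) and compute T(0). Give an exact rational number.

Step 1 - sum the parallel branches P1, P2, P3 gives 2*s + 6
Step 2 - collapse the loop ((P1+P2+P3) forward, P4 return) gives (8*s^3 + 20*s^2 - 14*s - 6)/(10*s^2 + 18*s + 5)
That last expression is T(s); at s = 0 only the constant terms survive, so T(0) = -6/5.

Therefore the answer is -6/5.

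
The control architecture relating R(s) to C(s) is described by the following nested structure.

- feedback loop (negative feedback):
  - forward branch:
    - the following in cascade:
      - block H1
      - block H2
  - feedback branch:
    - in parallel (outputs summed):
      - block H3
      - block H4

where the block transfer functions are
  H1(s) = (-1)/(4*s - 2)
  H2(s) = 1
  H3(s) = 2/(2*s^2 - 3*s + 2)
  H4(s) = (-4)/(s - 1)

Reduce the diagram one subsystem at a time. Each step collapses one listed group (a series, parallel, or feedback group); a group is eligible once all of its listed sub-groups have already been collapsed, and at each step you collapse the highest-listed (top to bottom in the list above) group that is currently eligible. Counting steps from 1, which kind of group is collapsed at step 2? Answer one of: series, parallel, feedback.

[1] series reduction of H1, H2
[2] reduce the parallel group H3, H4
[3] close the feedback loop around (H1*H2), (H3+H4)
The group at step 2 is a parallel group.

Hence the answer: parallel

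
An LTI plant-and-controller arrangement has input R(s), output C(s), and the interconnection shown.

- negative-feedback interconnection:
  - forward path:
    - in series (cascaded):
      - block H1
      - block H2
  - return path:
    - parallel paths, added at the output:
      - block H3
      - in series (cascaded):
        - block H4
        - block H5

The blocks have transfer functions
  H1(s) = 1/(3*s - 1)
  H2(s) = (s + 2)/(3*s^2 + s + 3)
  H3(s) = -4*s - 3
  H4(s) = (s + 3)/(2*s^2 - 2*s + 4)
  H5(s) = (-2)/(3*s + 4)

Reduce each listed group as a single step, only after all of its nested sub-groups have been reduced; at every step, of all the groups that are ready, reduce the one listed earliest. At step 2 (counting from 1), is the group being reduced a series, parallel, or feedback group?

Reducing step by step:

1. cascade H1, H2
2. reduce the series chain H4, H5
3. sum the parallel branches H3, (H4*H5)
4. feedback reduction of (H1*H2), (H3+(H4*H5))
At step 2 the group reduced is series.

Answer: series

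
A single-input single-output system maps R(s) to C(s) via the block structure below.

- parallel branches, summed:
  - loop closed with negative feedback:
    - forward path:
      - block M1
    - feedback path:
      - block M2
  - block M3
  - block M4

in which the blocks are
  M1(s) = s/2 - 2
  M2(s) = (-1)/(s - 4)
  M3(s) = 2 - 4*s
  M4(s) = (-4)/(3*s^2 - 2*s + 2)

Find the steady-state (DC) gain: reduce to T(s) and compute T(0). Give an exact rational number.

First reduce the diagram to T(s).

Step 1 - apply the feedback formula to M1, M2 gives s - 4
Step 2 - reduce the parallel group [M1/(1+M1*M2)], M3, M4 gives (-9*s^3 - 2*s - 8)/(3*s^2 - 2*s + 2)
That last expression is T(s); at s = 0 only the constant terms survive, so T(0) = -8/2 = -4.

Answer: -4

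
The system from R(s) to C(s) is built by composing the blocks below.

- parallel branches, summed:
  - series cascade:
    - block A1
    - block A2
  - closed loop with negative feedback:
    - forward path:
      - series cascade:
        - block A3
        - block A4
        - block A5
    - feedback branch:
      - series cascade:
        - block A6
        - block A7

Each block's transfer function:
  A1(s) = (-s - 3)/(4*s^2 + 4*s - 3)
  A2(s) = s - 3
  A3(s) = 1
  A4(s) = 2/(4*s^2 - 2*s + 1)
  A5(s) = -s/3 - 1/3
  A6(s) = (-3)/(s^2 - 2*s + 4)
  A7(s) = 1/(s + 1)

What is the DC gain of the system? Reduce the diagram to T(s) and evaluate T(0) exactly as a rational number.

First reduce the diagram to T(s).

[1] cascade A1, A2: (9 - s^2)/(4*s^2 + 4*s - 3)
[2] series reduction of A3, A4, A5: (-2*s - 2)/(12*s^2 - 6*s + 3)
[3] series reduction of A6, A7: (-3)/(s^3 - s^2 + 2*s + 4)
[4] reduce the feedback loop with forward (A3*A4*A5) and return (A6*A7): (-2*s^3 + 2*s^2 - 4*s - 8)/(12*s^4 - 30*s^3 + 63*s^2 - 30*s + 18)
[5] reduce the parallel group (A1*A2), [(A3*A4*A5)/(1+(A3*A4*A5)*(A6*A7))]: (-12*s^6 + 22*s^5 + 45*s^4 - 242*s^3 + 495*s^2 - 290*s + 186)/(48*s^6 - 72*s^5 + 96*s^4 + 222*s^3 - 237*s^2 + 162*s - 54)
Step 5 gives the overall T(s). Then T(0) = 186/(-54) = -31/9.

Answer: -31/9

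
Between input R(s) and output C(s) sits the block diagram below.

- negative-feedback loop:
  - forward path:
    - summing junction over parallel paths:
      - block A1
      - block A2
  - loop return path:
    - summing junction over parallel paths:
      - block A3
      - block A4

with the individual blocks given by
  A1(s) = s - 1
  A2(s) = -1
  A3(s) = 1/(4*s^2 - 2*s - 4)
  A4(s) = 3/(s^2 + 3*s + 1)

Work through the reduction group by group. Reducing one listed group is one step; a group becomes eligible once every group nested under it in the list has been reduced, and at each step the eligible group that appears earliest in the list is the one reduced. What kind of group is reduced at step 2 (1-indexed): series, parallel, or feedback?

Step 1 - reduce the parallel group A1, A2
Step 2 - reduce the parallel group A3, A4
Step 3 - feedback reduction of (A1+A2), (A3+A4)
At step 2 the group reduced is parallel.

Answer: parallel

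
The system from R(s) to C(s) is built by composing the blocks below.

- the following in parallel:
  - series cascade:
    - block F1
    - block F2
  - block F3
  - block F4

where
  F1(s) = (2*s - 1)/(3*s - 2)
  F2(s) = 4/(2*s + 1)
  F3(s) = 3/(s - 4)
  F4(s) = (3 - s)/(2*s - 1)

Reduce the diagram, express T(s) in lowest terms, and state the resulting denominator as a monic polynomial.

[1] series reduction of F1, F2 -> (8*s - 4)/(6*s^2 - s - 2)
[2] parallel reduction of (F1*F2), F3, F4 -> (-6*s^4 + 95*s^3 - 181*s^2 + 57*s + 14)/(12*s^4 - 56*s^3 + 29*s^2 + 14*s - 8)
The result of step 2 is T(s) in lowest terms. Its denominator has leading coefficient 12; dividing the denominator through by 12 makes it monic.

Hence the answer: s^4 - 14*s^3/3 + 29*s^2/12 + 7*s/6 - 2/3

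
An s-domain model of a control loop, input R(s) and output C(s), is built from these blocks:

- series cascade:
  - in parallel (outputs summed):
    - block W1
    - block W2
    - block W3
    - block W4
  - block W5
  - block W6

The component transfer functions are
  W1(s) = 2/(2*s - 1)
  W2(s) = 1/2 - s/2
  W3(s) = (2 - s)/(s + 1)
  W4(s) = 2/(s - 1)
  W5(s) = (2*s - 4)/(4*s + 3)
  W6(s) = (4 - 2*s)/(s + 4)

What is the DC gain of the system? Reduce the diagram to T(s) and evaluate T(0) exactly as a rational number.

Answer: 2

Working:
Step 1: add W1, W2, W3, W4 (parallel); result (-2*s^4 - s^3 + 27*s^2 - 13*s - 3)/(4*s^3 - 2*s^2 - 4*s + 2)
Step 2: reduce the series chain (W1+W2+W3+W4), W5, W6; result (4*s^6 - 14*s^5 - 46*s^4 + 250*s^3 - 314*s^2 + 80*s + 24)/(8*s^5 + 34*s^4 - 3*s^3 - 46*s^2 - 5*s + 12)
The step-2 result is T(s). Setting s = 0: T(0) = 24/12 = 2.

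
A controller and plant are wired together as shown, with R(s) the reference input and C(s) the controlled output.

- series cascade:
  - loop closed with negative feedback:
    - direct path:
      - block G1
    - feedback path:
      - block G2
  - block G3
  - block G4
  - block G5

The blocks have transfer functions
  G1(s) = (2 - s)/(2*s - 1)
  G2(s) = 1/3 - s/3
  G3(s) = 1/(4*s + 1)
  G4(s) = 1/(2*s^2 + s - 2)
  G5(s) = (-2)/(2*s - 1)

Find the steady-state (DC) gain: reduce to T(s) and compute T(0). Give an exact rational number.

First reduce the diagram to T(s).

Step 1. close the feedback loop around G1, G2 -> (6 - 3*s)/(s^2 + 3*s - 1)
Step 2. combine [G1/(1+G1*G2)], G3, G4, G5 in series -> (6*s - 12)/(16*s^6 + 52*s^5 - 24*s^4 - 61*s^3 + 31*s^2 + 3*s - 2)
DC gain: substitute s = 0 into T(s) from step 2: T(0) = -12/(-2) = 6.

Answer: 6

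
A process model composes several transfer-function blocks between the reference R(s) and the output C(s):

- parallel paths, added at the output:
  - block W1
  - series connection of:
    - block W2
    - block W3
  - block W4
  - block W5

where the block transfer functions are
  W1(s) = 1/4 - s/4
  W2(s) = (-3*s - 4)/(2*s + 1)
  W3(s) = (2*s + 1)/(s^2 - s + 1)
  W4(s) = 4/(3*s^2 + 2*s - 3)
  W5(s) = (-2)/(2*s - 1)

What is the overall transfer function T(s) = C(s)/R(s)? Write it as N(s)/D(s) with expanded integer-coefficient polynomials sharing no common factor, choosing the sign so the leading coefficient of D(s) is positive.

Step 1: series reduction of W2, W3; result (-3*s - 4)/(s^2 - s + 1)
Step 2: reduce the parallel group W1, (W2*W3), W4, W5, which is the overall transfer function T(s) = C(s)/R(s) in lowest terms

Hence the answer: (-6*s^6 + 11*s^5 - 98*s^4 - 83*s^3 + 71*s^2 + 86*s - 37)/(24*s^5 - 20*s^4 - 12*s^3 + 48*s^2 - 44*s + 12)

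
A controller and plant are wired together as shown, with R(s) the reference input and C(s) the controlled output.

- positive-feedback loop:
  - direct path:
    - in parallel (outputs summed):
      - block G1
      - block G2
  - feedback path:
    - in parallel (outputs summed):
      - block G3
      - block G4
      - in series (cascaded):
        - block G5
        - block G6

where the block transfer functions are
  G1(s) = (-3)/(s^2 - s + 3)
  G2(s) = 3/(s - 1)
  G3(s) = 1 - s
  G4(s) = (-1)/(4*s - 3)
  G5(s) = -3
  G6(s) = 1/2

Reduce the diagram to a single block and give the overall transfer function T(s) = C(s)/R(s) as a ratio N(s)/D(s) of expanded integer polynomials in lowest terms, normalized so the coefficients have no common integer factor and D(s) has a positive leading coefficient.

[1] parallel reduction of G1, G2: (3*s^2 - 6*s + 12)/(s^3 - 2*s^2 + 4*s - 3)
[2] combine G5, G6 in series: (-3)/2
[3] add G3, G4, (G5*G6) (parallel): (-8*s^2 + 2*s + 1)/(8*s - 6)
[4] collapse the loop ((G1+G2) forward, (G3+G4+(G5*G6)) return): this yields T(s), and no further normalization is needed

Answer: (24*s^3 - 66*s^2 + 132*s - 72)/(32*s^4 - 76*s^3 + 149*s^2 - 66*s + 6)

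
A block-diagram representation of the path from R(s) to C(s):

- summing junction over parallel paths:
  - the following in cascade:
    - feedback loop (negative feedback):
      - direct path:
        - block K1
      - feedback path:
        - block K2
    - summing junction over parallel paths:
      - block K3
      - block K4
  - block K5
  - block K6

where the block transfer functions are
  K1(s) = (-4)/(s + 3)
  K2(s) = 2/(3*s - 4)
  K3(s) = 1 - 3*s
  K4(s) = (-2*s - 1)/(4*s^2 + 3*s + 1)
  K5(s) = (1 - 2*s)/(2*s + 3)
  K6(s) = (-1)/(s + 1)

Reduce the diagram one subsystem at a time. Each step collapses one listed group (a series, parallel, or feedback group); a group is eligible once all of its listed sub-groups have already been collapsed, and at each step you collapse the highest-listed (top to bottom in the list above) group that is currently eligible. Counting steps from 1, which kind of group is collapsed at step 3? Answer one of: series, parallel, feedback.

Answer: series

Working:
Step 1. collapse the loop (K1 forward, K2 return)
Step 2. parallel reduction of K3, K4
Step 3. series reduction of [K1/(1+K1*K2)], (K3+K4)
Step 4. reduce the parallel group ([K1/(1+K1*K2)]*(K3+K4)), K5, K6
The group at step 3 is a series group.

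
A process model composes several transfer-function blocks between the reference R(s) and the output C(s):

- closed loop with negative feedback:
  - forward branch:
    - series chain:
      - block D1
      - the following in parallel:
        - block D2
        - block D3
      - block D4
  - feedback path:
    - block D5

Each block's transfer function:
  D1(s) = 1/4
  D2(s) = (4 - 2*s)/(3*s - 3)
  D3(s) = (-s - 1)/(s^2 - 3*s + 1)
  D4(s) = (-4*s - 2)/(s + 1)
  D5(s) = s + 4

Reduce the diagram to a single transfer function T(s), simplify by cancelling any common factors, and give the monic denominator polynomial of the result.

(1) parallel reduction of D2, D3, giving (-2*s^3 + 7*s^2 - 14*s + 7)/(3*s^3 - 12*s^2 + 12*s - 3)
(2) reduce the series chain D1, (D2+D3), D4, giving (4*s^4 - 12*s^3 + 21*s^2 - 7)/(6*s^4 - 18*s^3 + 18*s - 6)
(3) close the feedback loop around (D1*(D2+D3)*D4), D5, giving (4*s^4 - 12*s^3 + 21*s^2 - 7)/(4*s^5 + 10*s^4 - 45*s^3 + 84*s^2 + 11*s - 34)
No further cancellation is possible in the step-3 result, so that is T(s). Its denominator becomes monic after dividing by the leading coefficient 4.

Therefore the answer is s^5 + 5*s^4/2 - 45*s^3/4 + 21*s^2 + 11*s/4 - 17/2.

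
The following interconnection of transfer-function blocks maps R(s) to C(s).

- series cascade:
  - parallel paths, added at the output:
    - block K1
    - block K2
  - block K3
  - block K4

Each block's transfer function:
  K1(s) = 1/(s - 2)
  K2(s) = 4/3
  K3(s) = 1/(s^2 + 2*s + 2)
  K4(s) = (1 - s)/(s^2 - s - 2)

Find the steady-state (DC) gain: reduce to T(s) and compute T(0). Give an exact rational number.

(1) reduce the parallel group K1, K2 = (4*s - 5)/(3*s - 6)
(2) combine (K1+K2), K3, K4 in series = (-4*s^2 + 9*s - 5)/(3*s^5 - 3*s^4 - 12*s^3 - 6*s^2 + 24*s + 24)
Step 2 gives the overall T(s). Then T(0) = -5/24.

Answer: -5/24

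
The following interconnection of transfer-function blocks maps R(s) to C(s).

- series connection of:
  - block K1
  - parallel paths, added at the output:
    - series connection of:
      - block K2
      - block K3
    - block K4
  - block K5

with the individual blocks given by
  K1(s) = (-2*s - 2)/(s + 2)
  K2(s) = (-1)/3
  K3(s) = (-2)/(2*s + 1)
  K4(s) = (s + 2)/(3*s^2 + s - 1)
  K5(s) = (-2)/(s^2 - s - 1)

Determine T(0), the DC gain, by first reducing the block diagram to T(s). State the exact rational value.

First reduce the diagram to T(s).

Step 1: combine K2, K3 in series, giving 2/(6*s + 3)
Step 2: parallel reduction of (K2*K3), K4, giving (12*s^2 + 17*s + 4)/(18*s^3 + 15*s^2 - 3*s - 3)
Step 3: reduce the series chain K1, ((K2*K3)+K4), K5, giving (48*s^3 + 116*s^2 + 84*s + 16)/(18*s^6 + 33*s^5 - 42*s^4 - 87*s^3 - 24*s^2 + 15*s + 6)
DC gain: substitute s = 0 into T(s) from step 3: T(0) = 16/6 = 8/3.

Answer: 8/3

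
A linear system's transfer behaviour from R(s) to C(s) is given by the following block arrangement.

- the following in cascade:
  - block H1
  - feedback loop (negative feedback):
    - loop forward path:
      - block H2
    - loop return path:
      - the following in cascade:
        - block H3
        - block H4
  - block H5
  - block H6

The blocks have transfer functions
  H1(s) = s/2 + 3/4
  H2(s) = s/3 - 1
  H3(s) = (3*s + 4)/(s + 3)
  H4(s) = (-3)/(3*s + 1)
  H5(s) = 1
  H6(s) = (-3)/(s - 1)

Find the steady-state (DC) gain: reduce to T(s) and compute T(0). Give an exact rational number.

1. series reduction of H3, H4 gives (-9*s - 12)/(3*s^2 + 10*s + 3)
2. collapse the loop (H2 forward, (H3*H4) return) gives (3*s^3 + s^2 - 27*s - 9)/(45*s + 45)
3. combine H1, [H2/(1+H2*(H3*H4))], H5, H6 in series gives (-6*s^4 - 11*s^3 + 51*s^2 + 99*s + 27)/(60*s^2 - 60)
DC gain: substitute s = 0 into T(s) from step 3: T(0) = 27/(-60) = -9/20.

Therefore the answer is -9/20.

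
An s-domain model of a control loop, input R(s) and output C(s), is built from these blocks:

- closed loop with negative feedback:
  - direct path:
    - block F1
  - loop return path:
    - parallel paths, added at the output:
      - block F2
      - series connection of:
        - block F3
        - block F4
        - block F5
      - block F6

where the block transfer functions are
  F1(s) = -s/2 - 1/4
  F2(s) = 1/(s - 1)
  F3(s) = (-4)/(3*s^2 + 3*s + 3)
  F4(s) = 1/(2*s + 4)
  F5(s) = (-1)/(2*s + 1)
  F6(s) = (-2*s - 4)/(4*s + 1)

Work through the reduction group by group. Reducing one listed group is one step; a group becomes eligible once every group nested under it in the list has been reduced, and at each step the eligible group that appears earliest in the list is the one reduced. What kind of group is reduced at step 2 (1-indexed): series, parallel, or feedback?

Step 1: reduce the series chain F3, F4, F5
Step 2: parallel reduction of F2, (F3*F4*F5), F6
Step 3: apply the feedback formula to F1, (F2+(F3*F4*F5)+F6)
Step 2 collapses a parallel group.

Therefore the answer is parallel.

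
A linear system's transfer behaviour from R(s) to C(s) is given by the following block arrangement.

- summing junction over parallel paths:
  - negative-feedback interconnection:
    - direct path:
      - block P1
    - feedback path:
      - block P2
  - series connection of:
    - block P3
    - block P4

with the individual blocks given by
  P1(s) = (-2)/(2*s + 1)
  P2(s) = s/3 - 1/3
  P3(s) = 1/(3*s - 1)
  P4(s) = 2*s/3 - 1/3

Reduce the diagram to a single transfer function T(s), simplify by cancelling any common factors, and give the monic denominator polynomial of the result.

(1) collapse the loop (P1 forward, P2 return) gives (-6)/(4*s + 5)
(2) cascade P3, P4 gives (2*s - 1)/(9*s - 3)
(3) parallel reduction of [P1/(1+P1*P2)], (P3*P4) gives (8*s^2 - 48*s + 13)/(36*s^2 + 33*s - 15)
The result of step 3 is T(s) in lowest terms. Its denominator has leading coefficient 36; dividing the denominator through by 36 makes it monic.

Therefore the answer is s^2 + 11*s/12 - 5/12.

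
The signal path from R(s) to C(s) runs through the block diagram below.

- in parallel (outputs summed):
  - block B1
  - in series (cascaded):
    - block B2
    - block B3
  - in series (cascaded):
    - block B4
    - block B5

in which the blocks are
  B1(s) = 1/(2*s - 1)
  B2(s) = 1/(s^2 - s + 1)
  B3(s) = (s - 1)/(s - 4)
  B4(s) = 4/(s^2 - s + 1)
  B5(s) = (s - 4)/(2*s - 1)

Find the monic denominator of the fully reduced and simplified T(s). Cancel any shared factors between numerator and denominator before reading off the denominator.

First reduce the diagram to T(s).

[1] multiply B2, B3 (series): (s - 1)/(s^3 - 5*s^2 + 5*s - 4)
[2] multiply B4, B5 (series): (4*s - 16)/(2*s^3 - 3*s^2 + 3*s - 1)
[3] add B1, (B2*B3), (B4*B5) (parallel): (s^3 + s^2 - 30*s + 61)/(2*s^4 - 11*s^3 + 15*s^2 - 13*s + 4)
T(s) is the step-3 result (common factors already cancelled). Leading coefficient of the denominator: 2. Divide through by 2 for the monic polynomial.

Answer: s^4 - 11*s^3/2 + 15*s^2/2 - 13*s/2 + 2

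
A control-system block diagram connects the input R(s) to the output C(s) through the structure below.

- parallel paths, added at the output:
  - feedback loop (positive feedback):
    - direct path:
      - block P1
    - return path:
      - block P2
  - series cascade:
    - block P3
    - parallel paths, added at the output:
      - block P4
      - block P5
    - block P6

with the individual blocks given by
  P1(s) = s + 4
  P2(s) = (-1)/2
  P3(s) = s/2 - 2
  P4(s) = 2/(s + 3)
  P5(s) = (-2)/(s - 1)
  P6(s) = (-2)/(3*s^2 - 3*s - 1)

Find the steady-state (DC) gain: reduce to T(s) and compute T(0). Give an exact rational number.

Answer: -28/3

Working:
(1) close the feedback loop around P1, P2 = (2*s + 8)/(s + 6)
(2) parallel reduction of P4, P5 = (-8)/(s^2 + 2*s - 3)
(3) multiply P3, (P4+P5), P6 (series) = (8*s - 32)/(3*s^4 + 3*s^3 - 16*s^2 + 7*s + 3)
(4) add [P1/(1-P1*P2)], (P3*(P4+P5)*P6) (parallel) = (6*s^5 + 30*s^4 - 8*s^3 - 106*s^2 + 78*s - 168)/(3*s^5 + 21*s^4 + 2*s^3 - 89*s^2 + 45*s + 18)
DC gain: substitute s = 0 into T(s) from step 4: T(0) = -168/18 = -28/3.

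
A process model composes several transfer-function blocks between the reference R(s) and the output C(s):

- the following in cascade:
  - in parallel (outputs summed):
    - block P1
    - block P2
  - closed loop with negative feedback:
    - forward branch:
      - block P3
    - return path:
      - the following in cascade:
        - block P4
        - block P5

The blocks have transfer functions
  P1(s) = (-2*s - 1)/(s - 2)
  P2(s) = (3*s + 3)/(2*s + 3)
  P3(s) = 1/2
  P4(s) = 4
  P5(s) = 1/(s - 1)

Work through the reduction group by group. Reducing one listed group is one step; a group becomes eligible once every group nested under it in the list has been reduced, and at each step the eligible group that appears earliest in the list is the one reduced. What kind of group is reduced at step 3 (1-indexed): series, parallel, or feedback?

The answer is feedback.

Reasoning:
(1) parallel reduction of P1, P2
(2) reduce the series chain P4, P5
(3) feedback reduction of P3, (P4*P5)
(4) reduce the series chain (P1+P2), [P3/(1+P3*(P4*P5))]
The group at step 3 is a feedback group.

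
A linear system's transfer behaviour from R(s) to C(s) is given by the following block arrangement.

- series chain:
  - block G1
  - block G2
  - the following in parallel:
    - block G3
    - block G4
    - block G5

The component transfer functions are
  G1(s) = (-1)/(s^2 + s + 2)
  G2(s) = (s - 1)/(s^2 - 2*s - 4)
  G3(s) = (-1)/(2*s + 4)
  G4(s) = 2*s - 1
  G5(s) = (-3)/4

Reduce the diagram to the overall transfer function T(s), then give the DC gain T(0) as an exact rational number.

Step 1. reduce the parallel group G3, G4, G5; result (8*s^2 + 9*s - 16)/(4*s + 8)
Step 2. series reduction of G1, G2, (G3+G4+G5); result (-8*s^3 - s^2 + 25*s - 16)/(4*s^5 + 4*s^4 - 24*s^3 - 64*s^2 - 96*s - 64)
That last expression is T(s); at s = 0 only the constant terms survive, so T(0) = -16/(-64) = 1/4.

Therefore the answer is 1/4.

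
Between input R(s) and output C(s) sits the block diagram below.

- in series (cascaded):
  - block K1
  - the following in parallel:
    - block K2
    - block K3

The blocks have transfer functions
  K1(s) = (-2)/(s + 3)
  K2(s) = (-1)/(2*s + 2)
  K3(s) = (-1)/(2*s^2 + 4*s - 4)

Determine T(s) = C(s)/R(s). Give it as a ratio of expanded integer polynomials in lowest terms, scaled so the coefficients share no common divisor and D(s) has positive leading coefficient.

(1) reduce the parallel group K2, K3, giving (-s^2 - 3*s + 1)/(2*s^3 + 6*s^2 - 4)
(2) multiply K1, (K2+K3) (series): this yields T(s), and no further normalization is needed

Therefore the answer is (s^2 + 3*s - 1)/(s^4 + 6*s^3 + 9*s^2 - 2*s - 6).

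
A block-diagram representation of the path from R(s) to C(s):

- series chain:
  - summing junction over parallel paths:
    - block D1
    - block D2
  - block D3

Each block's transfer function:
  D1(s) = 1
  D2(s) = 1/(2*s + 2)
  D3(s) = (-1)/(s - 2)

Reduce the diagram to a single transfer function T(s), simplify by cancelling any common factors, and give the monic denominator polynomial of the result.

First reduce the diagram to T(s).

[1] combine D1, D2 in parallel -> (2*s + 3)/(2*s + 2)
[2] multiply (D1+D2), D3 (series) -> (-2*s - 3)/(2*s^2 - 2*s - 4)
Step 2 gives the fully reduced T(s), with no common factor left to cancel. The denominator's leading coefficient is 2, so divide each of its coefficients by 2 to get the monic form.

Answer: s^2 - s - 2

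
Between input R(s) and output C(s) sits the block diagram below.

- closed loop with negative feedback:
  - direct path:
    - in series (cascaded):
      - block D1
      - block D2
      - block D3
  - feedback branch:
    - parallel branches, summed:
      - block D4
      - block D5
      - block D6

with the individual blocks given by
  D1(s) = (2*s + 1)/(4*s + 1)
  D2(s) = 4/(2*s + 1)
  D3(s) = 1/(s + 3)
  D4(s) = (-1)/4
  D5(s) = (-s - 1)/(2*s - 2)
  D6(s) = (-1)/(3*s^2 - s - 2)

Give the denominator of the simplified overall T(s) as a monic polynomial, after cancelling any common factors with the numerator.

First reduce the diagram to T(s).

Step 1 - multiply D1, D2, D3 (series) = 4/(4*s^2 + 13*s + 3)
Step 2 - combine D4, D5, D6 in parallel = (-9*s^2 - 9*s - 6)/(12*s^2 - 4*s - 8)
Step 3 - feedback reduction of (D1*D2*D3), (D4+D5+D6) = (12*s^2 - 4*s - 8)/(12*s^4 + 35*s^3 - 21*s^2 - 38*s - 12)
T(s) is the step-3 result (common factors already cancelled). Leading coefficient of the denominator: 12. Divide through by 12 for the monic polynomial.

Answer: s^4 + 35*s^3/12 - 7*s^2/4 - 19*s/6 - 1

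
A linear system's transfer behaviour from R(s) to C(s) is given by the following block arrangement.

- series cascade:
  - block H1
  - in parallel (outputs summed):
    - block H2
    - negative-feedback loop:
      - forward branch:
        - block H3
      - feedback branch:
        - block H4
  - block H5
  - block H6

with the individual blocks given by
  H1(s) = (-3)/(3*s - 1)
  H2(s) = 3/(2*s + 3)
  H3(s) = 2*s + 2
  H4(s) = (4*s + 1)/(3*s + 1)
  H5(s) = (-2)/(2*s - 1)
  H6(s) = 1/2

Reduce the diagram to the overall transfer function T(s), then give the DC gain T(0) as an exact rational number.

Answer: 5

Working:
[1] apply the feedback formula to H3, H4, giving (6*s^2 + 8*s + 2)/(8*s^2 + 13*s + 3)
[2] sum the parallel branches H2, [H3/(1+H3*H4)], giving (12*s^3 + 58*s^2 + 67*s + 15)/(16*s^3 + 50*s^2 + 45*s + 9)
[3] cascade H1, (H2+[H3/(1+H3*H4)]), H5, H6, giving (36*s^3 + 174*s^2 + 201*s + 45)/(96*s^5 + 220*s^4 + 36*s^3 - 121*s^2 + 9)
Evaluating the step-3 result (the overall T(s)) at s = 0 gives T(0) = 45/9 = 5.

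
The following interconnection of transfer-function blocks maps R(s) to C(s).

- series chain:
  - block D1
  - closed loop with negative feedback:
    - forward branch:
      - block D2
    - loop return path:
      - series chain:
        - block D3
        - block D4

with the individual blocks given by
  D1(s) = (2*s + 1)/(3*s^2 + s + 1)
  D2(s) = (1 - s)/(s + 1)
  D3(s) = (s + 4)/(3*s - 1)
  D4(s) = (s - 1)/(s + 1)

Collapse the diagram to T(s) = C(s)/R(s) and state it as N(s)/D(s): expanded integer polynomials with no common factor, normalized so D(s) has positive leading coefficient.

Reducing step by step:

(1) cascade D3, D4 = (s^2 + 3*s - 4)/(3*s^2 + 2*s - 1)
(2) close the feedback loop around D2, (D3*D4) = (-3*s^3 + s^2 + 3*s - 1)/(2*s^3 + 3*s^2 + 8*s - 5)
(3) series reduction of D1, [D2/(1+D2*(D3*D4))], which is the overall transfer function T(s) = C(s)/R(s) in lowest terms

Answer: (-6*s^4 - s^3 + 7*s^2 + s - 1)/(6*s^5 + 11*s^4 + 29*s^3 - 4*s^2 + 3*s - 5)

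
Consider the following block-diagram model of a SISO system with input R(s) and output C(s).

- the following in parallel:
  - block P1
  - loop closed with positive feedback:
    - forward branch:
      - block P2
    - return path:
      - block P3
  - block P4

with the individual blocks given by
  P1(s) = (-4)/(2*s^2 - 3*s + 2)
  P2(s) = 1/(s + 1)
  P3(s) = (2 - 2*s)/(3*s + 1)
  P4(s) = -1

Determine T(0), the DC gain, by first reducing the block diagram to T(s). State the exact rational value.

[1] reduce the feedback loop with forward P2 and return P3 -> (3*s + 1)/(3*s^2 + 6*s - 1)
[2] parallel reduction of P1, [P2/(1-P2*P3)], P4 -> (-6*s^4 + 3*s^3 - 5*s^2 - 36*s + 8)/(6*s^4 + 3*s^3 - 14*s^2 + 15*s - 2)
The step-2 result is T(s). Setting s = 0: T(0) = 8/(-2) = -4.

Hence the answer: -4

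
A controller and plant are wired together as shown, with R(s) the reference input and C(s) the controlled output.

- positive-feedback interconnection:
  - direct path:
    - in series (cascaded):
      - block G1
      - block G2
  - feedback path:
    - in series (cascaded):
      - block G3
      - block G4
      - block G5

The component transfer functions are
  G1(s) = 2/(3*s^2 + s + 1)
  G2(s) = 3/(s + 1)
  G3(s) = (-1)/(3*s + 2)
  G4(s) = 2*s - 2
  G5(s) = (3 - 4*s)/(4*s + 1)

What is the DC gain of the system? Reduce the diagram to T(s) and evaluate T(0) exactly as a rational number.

Step 1. cascade G1, G2 gives 6/(3*s^3 + 4*s^2 + 2*s + 1)
Step 2. multiply G3, G4, G5 (series) gives (8*s^2 - 14*s + 6)/(12*s^2 + 11*s + 2)
Step 3. apply the feedback formula to (G1*G2), (G3*G4*G5) gives (72*s^2 + 66*s + 12)/(36*s^5 + 81*s^4 + 74*s^3 - 6*s^2 + 99*s - 34)
Step 3 gives the overall T(s). Then T(0) = 12/(-34) = -6/17.

Final answer: -6/17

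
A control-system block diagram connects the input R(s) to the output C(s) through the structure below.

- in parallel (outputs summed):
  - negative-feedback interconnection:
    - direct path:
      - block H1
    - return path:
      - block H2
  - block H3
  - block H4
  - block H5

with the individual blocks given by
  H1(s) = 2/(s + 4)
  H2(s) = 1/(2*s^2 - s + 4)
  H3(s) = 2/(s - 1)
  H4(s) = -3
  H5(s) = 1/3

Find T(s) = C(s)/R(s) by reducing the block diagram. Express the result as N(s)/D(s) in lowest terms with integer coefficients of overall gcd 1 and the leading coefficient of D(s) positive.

Answer: (-16*s^4 - 16*s^3 + 80*s^2 - 114*s + 228)/(6*s^4 + 15*s^3 - 21*s^2 + 54*s - 54)

Working:
[1] collapse the loop (H1 forward, H2 return) = (4*s^2 - 2*s + 8)/(2*s^3 + 7*s^2 + 18)
[2] combine [H1/(1+H1*H2)], H3, H4, H5 in parallel - this is the overall T(s), already in the required normalized form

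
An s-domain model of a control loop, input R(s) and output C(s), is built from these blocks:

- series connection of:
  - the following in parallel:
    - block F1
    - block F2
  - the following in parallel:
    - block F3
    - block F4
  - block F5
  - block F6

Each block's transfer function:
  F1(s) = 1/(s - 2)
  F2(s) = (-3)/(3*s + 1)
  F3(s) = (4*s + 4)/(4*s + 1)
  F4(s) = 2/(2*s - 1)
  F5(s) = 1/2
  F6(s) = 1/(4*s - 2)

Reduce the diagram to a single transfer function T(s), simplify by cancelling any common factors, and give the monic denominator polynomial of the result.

Reducing step by step:

1. reduce the parallel group F1, F2 -> 7/(3*s^2 - 5*s - 2)
2. add F3, F4 (parallel) -> (8*s^2 + 12*s - 2)/(8*s^2 - 2*s - 1)
3. cascade (F1+F2), (F3+F4), F5, F6 -> (28*s^2 + 42*s - 7)/(96*s^5 - 232*s^4 + 56*s^3 + 54*s^2 - 10*s - 4)
T(s) is the step-3 result (common factors already cancelled). Leading coefficient of the denominator: 96. Divide through by 96 for the monic polynomial.

Answer: s^5 - 29*s^4/12 + 7*s^3/12 + 9*s^2/16 - 5*s/48 - 1/24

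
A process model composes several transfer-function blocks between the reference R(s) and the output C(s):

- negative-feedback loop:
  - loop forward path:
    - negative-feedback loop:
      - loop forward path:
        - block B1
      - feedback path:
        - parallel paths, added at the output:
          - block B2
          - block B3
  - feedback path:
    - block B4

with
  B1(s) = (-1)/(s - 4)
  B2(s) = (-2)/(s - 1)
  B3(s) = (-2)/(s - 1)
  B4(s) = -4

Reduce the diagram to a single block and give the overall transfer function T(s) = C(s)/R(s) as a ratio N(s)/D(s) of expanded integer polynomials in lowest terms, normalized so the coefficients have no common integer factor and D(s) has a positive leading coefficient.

Step 1 - combine B2, B3 in parallel; result (-4)/(s - 1)
Step 2 - feedback reduction of B1, (B2+B3); result (1 - s)/(s^2 - 5*s + 8)
Step 3 - reduce the feedback loop with forward [B1/(1+B1*(B2+B3))] and return B4; the result is T(s) itself (integer coefficients, no common factor, positive leading denominator coefficient)

Final answer: (1 - s)/(s^2 - s + 4)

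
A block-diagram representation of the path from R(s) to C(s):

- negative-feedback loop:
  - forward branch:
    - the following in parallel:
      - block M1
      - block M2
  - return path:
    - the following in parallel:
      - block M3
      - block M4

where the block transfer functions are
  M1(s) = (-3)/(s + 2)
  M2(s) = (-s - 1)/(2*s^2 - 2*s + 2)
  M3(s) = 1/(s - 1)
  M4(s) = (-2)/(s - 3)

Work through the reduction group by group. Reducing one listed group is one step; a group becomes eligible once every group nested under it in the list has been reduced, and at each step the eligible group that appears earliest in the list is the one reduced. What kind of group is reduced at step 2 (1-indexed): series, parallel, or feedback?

The answer is parallel.

Reasoning:
(1) parallel reduction of M1, M2
(2) combine M3, M4 in parallel
(3) collapse the loop ((M1+M2) forward, (M3+M4) return)
Step 2: parallel.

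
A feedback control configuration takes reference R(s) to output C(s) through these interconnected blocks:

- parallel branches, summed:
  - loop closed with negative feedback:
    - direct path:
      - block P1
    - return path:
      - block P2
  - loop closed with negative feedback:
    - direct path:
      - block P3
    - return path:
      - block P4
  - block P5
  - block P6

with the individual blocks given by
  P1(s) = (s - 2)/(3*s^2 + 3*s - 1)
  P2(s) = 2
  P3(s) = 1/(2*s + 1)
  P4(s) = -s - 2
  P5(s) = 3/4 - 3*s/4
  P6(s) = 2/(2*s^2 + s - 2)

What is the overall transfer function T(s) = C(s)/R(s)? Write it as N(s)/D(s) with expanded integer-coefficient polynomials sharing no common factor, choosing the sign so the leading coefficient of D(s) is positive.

First reduce the diagram to T(s).

1. apply the feedback formula to P1, P2; result (s - 2)/(3*s^2 + 5*s - 5)
2. close the feedback loop around P3, P4; result 1/(s - 1)
3. sum the parallel branches [P1/(1+P1*P2)], [P3/(1+P3*P4)], P5, P6, which is the overall transfer function T(s) = C(s)/R(s) in lowest terms

Answer: (-18*s^6 - 3*s^5 + 125*s^4 - 4*s^3 - 119*s^2 - 3*s + 34)/(24*s^5 + 28*s^4 - 96*s^3 - 16*s^2 + 100*s - 40)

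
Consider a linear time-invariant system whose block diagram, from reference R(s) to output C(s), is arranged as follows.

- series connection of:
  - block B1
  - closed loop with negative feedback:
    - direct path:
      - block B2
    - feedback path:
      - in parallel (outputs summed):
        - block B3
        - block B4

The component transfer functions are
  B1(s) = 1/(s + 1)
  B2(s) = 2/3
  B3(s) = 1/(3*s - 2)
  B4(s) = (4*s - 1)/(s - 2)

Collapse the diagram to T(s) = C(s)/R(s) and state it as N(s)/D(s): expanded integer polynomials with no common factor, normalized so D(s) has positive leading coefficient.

1. reduce the parallel group B3, B4: (12*s^2 - 10*s)/(3*s^2 - 8*s + 4)
2. close the feedback loop around B2, (B3+B4): (6*s^2 - 16*s + 8)/(33*s^2 - 44*s + 12)
3. combine B1, [B2/(1+B2*(B3+B4))] in series, giving the overall T(s)

Answer: (6*s^2 - 16*s + 8)/(33*s^3 - 11*s^2 - 32*s + 12)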